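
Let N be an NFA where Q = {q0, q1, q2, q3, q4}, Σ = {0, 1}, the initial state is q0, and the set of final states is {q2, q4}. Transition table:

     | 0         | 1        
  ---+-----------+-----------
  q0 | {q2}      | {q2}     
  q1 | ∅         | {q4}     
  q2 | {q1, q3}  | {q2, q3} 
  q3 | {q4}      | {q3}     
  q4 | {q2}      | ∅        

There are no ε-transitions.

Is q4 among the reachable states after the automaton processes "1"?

Start in {q0}.
Read '1': {q0} → {q2}.
State q4 is not in {q2}.

No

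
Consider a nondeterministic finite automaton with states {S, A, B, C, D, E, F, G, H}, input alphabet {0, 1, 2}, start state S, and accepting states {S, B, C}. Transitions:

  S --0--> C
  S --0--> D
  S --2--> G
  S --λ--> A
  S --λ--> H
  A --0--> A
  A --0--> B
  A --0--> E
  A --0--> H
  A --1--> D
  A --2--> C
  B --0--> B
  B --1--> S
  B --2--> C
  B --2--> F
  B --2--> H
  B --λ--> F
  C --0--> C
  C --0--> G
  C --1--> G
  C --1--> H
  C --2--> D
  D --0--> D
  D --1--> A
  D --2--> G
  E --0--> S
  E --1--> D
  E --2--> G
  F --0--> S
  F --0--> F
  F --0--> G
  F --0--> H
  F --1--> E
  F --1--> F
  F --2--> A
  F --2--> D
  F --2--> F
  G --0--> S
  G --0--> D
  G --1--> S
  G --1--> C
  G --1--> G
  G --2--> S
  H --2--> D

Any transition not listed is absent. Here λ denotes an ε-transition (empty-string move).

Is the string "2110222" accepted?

Yes

Start: ε-closure({S}) = {S, A, H}.
Read '2': {S, A, H} → {C, D, G}.
Read '1': {C, D, G} → {S, A, C, G, H}.
Read '1': {S, A, C, G, H} → {S, A, C, D, G, H}.
Read '0': {S, A, C, D, G, H} → {S, A, B, C, D, E, F, G, H}.
Read '2': {S, A, B, C, D, E, F, G, H} → {S, A, C, D, F, G, H}.
Read '2': {S, A, C, D, F, G, H} → {S, A, C, D, F, G, H}.
Read '2': {S, A, C, D, F, G, H} → {S, A, C, D, F, G, H}.
The final set {S, A, C, D, F, G, H} contains the accepting states S, C.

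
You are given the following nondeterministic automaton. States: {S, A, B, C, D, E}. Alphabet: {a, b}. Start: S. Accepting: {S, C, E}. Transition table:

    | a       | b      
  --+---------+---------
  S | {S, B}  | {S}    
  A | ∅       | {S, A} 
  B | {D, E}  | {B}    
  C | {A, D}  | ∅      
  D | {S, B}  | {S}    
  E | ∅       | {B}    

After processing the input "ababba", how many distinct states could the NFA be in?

Start in {S}.
Read 'a': S→{S, B}; now {S, B}.
Read 'b': S→{S}, B→{B}; now {S, B}.
Read 'a': S→{S, B}, B→{D, E}; now {S, B, D, E}.
Read 'b': S→{S}, B→{B}, D→{S}, E→{B}; now {S, B}.
Read 'b': S→{S}, B→{B}; now {S, B}.
Read 'a': S→{S, B}, B→{D, E}; now {S, B, D, E}.
That set has 4 states.

4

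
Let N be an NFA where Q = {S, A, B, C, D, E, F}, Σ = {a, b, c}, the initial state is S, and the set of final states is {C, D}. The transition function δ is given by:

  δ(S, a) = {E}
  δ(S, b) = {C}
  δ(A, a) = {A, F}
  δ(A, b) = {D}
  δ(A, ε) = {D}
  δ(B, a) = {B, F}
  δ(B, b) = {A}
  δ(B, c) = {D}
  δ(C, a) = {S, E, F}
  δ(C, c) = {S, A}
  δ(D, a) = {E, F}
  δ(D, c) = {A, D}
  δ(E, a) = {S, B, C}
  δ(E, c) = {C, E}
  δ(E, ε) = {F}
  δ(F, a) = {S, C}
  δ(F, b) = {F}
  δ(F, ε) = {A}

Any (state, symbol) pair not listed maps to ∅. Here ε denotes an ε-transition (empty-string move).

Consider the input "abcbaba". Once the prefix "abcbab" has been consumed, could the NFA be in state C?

No

Start in {S}.
Read 'a': S→{E}; union {E}; ε-closure = {A, D, E, F}.
Read 'b': A→{D}, D→∅, E→∅, F→{F}; union {D, F}; ε-closure = {A, D, F}.
Read 'c': A→∅, D→{A, D}, F→∅; now {A, D}.
Read 'b': A→{D}, D→∅; now {D}.
Read 'a': D→{E, F}; union {E, F}; ε-closure = {A, D, E, F}.
Read 'b': A→{D}, D→∅, E→∅, F→{F}; union {D, F}; ε-closure = {A, D, F}.
State C is not in {A, D, F}.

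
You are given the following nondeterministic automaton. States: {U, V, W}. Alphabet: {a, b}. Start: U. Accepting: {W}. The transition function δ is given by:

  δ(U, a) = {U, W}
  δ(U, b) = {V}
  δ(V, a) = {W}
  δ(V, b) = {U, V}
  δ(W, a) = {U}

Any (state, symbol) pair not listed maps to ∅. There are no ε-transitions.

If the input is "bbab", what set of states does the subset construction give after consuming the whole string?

{V}

Start in {U}.
Read 'b': {U} → {V}.
Read 'b': {V} → {U, V}.
Read 'a': {U, V} → {U, W}.
Read 'b': {U, W} → {V}.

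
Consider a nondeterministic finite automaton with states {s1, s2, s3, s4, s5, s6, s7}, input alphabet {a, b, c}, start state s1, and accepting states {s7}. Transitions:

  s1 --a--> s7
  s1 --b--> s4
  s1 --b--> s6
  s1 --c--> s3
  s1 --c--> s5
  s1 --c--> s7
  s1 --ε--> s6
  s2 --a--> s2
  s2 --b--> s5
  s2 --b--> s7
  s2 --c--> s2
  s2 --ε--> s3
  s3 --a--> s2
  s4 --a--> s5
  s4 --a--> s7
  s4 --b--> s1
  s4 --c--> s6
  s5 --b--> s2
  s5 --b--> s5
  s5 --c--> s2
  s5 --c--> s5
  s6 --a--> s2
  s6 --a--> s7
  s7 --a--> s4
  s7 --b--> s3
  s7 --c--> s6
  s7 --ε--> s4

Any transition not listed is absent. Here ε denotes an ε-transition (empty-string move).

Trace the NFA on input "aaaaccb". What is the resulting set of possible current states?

{s2, s3, s4, s5, s7}

Start: ε-closure({s1}) = {s1, s6}.
Read 'a': {s1, s6} → {s2, s3, s4, s7}.
Read 'a': {s2, s3, s4, s7} → {s2, s3, s4, s5, s7}.
Read 'a': {s2, s3, s4, s5, s7} → {s2, s3, s4, s5, s7}.
Read 'a': {s2, s3, s4, s5, s7} → {s2, s3, s4, s5, s7}.
Read 'c': {s2, s3, s4, s5, s7} → {s2, s3, s5, s6}.
Read 'c': {s2, s3, s5, s6} → {s2, s3, s5}.
Read 'b': {s2, s3, s5} → {s2, s3, s4, s5, s7}.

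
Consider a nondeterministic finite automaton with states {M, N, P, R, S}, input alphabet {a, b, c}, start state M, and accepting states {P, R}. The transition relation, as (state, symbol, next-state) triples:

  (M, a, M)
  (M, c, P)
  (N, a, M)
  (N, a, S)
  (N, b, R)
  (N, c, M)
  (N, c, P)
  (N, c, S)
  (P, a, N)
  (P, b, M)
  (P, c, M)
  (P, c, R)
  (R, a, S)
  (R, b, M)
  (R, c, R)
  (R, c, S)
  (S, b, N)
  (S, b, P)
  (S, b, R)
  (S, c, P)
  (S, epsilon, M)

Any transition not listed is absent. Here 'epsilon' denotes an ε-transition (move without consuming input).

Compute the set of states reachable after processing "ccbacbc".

{P}

Start in {M}.
Read 'c': {M} → {P}.
Read 'c': {P} → {M, R}.
Read 'b': {M, R} → {M}.
Read 'a': {M} → {M}.
Read 'c': {M} → {P}.
Read 'b': {P} → {M}.
Read 'c': {M} → {P}.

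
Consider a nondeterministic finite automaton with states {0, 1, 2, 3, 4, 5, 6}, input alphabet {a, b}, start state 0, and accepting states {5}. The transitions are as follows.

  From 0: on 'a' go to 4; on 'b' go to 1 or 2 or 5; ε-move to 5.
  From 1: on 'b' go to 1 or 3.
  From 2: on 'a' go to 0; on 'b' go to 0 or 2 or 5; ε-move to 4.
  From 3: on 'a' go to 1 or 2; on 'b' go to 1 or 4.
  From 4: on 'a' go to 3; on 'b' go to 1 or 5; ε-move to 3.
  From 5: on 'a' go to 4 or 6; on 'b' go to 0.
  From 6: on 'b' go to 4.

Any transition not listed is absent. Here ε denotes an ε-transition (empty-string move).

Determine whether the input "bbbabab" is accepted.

Yes

Start: ε-closure({0}) = {0, 5}.
Read 'b': 0→{1, 2, 5}, 5→{0}; union {0, 1, 2, 5}; ε-closure = {0, 1, 2, 3, 4, 5}.
Read 'b': 0→{1, 2, 5}, 1→{1, 3}, 2→{0, 2, 5}, 3→{1, 4}, 4→{1, 5}, 5→{0}; now {0, 1, 2, 3, 4, 5}.
Read 'b': 0→{1, 2, 5}, 1→{1, 3}, 2→{0, 2, 5}, 3→{1, 4}, 4→{1, 5}, 5→{0}; now {0, 1, 2, 3, 4, 5}.
Read 'a': 0→{4}, 1→∅, 2→{0}, 3→{1, 2}, 4→{3}, 5→{4, 6}; union {0, 1, 2, 3, 4, 6}; ε-closure = {0, 1, 2, 3, 4, 5, 6}.
Read 'b': 0→{1, 2, 5}, 1→{1, 3}, 2→{0, 2, 5}, 3→{1, 4}, 4→{1, 5}, 5→{0}, 6→{4}; now {0, 1, 2, 3, 4, 5}.
Read 'a': 0→{4}, 1→∅, 2→{0}, 3→{1, 2}, 4→{3}, 5→{4, 6}; union {0, 1, 2, 3, 4, 6}; ε-closure = {0, 1, 2, 3, 4, 5, 6}.
Read 'b': 0→{1, 2, 5}, 1→{1, 3}, 2→{0, 2, 5}, 3→{1, 4}, 4→{1, 5}, 5→{0}, 6→{4}; now {0, 1, 2, 3, 4, 5}.
The final set {0, 1, 2, 3, 4, 5} contains the accepting state 5.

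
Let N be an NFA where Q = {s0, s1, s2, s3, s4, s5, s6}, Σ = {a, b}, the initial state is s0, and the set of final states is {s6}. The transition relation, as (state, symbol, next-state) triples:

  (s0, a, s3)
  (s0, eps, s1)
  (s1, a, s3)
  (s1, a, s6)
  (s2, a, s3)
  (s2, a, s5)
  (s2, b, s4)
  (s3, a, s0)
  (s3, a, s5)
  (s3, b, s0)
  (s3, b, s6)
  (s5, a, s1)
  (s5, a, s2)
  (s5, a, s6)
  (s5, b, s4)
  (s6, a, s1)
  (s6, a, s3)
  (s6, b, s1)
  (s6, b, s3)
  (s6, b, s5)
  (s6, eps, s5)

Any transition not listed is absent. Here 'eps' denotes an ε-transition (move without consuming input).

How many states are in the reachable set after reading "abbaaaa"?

Start: ε-closure({s0}) = {s0, s1}.
Read 'a': s0→{s3}, s1→{s3, s6}; union {s3, s6}; ε-closure = {s3, s5, s6}.
Read 'b': s3→{s0, s6}, s5→{s4}, s6→{s1, s3, s5}; now {s0, s1, s3, s4, s5, s6}.
Read 'b': s0→∅, s1→∅, s3→{s0, s6}, s4→∅, s5→{s4}, s6→{s1, s3, s5}; now {s0, s1, s3, s4, s5, s6}.
Read 'a': s0→{s3}, s1→{s3, s6}, s3→{s0, s5}, s4→∅, s5→{s1, s2, s6}, s6→{s1, s3}; now {s0, s1, s2, s3, s5, s6}.
Read 'a': s0→{s3}, s1→{s3, s6}, s2→{s3, s5}, s3→{s0, s5}, s5→{s1, s2, s6}, s6→{s1, s3}; now {s0, s1, s2, s3, s5, s6}.
Read 'a': s0→{s3}, s1→{s3, s6}, s2→{s3, s5}, s3→{s0, s5}, s5→{s1, s2, s6}, s6→{s1, s3}; now {s0, s1, s2, s3, s5, s6}.
Read 'a': s0→{s3}, s1→{s3, s6}, s2→{s3, s5}, s3→{s0, s5}, s5→{s1, s2, s6}, s6→{s1, s3}; now {s0, s1, s2, s3, s5, s6}.
That set has 6 states.

6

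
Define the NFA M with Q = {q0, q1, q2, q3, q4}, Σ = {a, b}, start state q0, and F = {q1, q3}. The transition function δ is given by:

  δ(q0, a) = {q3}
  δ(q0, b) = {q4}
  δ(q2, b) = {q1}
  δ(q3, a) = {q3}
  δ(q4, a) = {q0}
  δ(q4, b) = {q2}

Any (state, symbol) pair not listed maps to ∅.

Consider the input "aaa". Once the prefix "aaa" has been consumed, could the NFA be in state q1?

Start in {q0}.
Read 'a': {q0} → {q3}.
Read 'a': {q3} → {q3}.
Read 'a': {q3} → {q3}.
State q1 is not in {q3}.

No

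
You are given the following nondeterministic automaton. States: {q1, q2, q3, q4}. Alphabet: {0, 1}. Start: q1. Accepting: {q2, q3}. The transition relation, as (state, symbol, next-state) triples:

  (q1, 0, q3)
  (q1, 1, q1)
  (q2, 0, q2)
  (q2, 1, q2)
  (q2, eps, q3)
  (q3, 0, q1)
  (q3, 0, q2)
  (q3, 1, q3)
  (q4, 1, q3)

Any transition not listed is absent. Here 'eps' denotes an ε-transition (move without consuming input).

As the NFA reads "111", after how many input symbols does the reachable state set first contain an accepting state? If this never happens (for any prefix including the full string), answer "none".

Start in {q1}.
Read '1': q1→{q1}; now {q1}.
Read '1': q1→{q1}; now {q1}.
Read '1': q1→{q1}; now {q1}.
No reachable set along the way intersects F.

none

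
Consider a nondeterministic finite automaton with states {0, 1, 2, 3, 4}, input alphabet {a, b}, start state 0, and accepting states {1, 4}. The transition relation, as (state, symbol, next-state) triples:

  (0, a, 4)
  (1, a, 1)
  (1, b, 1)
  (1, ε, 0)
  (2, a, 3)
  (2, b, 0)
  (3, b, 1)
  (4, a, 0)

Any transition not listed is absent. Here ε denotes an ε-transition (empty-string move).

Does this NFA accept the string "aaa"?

Yes

Start in {0}.
Read 'a': {0} → {4}.
Read 'a': {4} → {0}.
Read 'a': {0} → {4}.
The final set {4} contains the accepting state 4.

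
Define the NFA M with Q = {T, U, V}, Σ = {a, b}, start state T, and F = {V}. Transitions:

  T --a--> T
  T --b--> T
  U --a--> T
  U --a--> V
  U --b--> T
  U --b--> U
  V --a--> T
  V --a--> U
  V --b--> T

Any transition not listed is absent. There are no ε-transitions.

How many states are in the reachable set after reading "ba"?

Start in {T}.
Read 'b': {T} → {T}.
Read 'a': {T} → {T}.
That set has 1 state.

1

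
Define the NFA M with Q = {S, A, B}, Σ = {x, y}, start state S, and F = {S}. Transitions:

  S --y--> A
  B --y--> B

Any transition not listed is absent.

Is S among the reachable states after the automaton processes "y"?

Start in {S}.
Read 'y': S→{A}; now {A}.
State S is not in {A}.

No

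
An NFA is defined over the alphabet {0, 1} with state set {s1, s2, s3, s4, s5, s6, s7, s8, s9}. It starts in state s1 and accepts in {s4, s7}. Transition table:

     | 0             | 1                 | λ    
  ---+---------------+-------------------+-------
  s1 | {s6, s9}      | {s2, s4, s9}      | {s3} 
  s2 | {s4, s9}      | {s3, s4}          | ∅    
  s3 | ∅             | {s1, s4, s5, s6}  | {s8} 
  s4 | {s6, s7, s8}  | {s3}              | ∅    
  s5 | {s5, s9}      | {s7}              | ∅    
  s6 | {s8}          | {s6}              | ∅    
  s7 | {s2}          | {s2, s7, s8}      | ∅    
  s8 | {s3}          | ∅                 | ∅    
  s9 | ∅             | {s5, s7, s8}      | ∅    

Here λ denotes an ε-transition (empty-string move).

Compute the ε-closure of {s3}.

{s3, s8}

Begin with {s3}.
ε-move s3 → s8; add s8.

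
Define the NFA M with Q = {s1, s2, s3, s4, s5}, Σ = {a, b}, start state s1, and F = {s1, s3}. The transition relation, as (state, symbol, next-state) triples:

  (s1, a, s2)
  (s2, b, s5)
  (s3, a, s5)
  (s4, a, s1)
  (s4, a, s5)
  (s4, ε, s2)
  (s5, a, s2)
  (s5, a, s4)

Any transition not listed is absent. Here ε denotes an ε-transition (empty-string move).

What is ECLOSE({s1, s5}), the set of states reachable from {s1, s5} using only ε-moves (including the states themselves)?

{s1, s5}

Begin with {s1, s5}.
No ε-moves leave this set, so the closure equals the set itself.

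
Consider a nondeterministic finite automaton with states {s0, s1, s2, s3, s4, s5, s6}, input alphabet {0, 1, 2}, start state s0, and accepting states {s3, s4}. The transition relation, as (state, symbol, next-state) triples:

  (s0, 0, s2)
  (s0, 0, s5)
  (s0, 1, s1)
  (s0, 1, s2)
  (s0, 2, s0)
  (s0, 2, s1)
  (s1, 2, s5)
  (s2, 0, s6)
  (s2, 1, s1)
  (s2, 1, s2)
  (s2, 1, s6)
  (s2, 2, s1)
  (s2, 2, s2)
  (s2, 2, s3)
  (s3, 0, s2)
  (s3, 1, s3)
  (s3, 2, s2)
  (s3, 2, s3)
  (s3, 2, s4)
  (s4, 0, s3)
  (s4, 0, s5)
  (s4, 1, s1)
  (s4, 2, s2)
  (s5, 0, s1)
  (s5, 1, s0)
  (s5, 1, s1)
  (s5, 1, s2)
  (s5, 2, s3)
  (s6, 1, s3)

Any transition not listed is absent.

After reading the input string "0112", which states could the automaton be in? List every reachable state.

{s1, s2, s3, s4, s5}

Start in {s0}.
Read '0': s0→{s2, s5}; now {s2, s5}.
Read '1': s2→{s1, s2, s6}, s5→{s0, s1, s2}; now {s0, s1, s2, s6}.
Read '1': s0→{s1, s2}, s1→∅, s2→{s1, s2, s6}, s6→{s3}; now {s1, s2, s3, s6}.
Read '2': s1→{s5}, s2→{s1, s2, s3}, s3→{s2, s3, s4}, s6→∅; now {s1, s2, s3, s4, s5}.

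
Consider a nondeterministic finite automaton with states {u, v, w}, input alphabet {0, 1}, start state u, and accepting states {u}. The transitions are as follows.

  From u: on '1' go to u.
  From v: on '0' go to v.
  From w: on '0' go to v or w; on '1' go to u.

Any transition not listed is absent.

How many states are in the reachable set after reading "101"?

0

Start in {u}.
Read '1': {u} → {u}.
Read '0': {u} → ∅.
The set is empty and remains empty for the remaining 1 symbol.
That set has 0 states.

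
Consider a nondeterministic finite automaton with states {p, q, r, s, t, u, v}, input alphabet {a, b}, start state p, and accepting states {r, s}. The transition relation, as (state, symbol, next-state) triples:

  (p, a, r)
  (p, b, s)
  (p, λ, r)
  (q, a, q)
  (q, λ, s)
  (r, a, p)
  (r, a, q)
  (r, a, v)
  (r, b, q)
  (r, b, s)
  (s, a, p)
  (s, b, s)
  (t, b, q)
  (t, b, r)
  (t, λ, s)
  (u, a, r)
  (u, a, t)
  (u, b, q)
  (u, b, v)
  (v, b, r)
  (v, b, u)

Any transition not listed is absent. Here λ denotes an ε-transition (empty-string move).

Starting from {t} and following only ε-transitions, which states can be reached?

Begin with {t}.
ε-move t → s; add s.

{s, t}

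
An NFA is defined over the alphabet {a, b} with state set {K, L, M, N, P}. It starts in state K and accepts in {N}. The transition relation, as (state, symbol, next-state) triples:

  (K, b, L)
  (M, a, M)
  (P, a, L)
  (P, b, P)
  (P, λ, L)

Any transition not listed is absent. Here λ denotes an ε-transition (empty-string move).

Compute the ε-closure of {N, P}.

{L, N, P}

Begin with {N, P}.
ε-move P → L; add L.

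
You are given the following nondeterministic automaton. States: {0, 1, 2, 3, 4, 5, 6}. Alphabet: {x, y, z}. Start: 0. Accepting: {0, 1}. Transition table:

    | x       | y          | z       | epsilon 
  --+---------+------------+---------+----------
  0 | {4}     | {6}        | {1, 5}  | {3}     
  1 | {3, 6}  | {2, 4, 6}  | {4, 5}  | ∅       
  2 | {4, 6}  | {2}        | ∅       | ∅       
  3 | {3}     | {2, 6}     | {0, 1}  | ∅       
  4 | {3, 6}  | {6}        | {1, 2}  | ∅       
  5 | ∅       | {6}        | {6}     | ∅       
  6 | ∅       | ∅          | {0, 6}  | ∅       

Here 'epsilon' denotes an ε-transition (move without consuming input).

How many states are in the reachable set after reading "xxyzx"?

Start: ε-closure({0}) = {0, 3}.
Read 'x': 0→{4}, 3→{3}; now {3, 4}.
Read 'x': 3→{3}, 4→{3, 6}; now {3, 6}.
Read 'y': 3→{2, 6}, 6→∅; now {2, 6}.
Read 'z': 2→∅, 6→{0, 6}; union {0, 6}; ε-closure = {0, 3, 6}.
Read 'x': 0→{4}, 3→{3}, 6→∅; now {3, 4}.
That set has 2 states.

2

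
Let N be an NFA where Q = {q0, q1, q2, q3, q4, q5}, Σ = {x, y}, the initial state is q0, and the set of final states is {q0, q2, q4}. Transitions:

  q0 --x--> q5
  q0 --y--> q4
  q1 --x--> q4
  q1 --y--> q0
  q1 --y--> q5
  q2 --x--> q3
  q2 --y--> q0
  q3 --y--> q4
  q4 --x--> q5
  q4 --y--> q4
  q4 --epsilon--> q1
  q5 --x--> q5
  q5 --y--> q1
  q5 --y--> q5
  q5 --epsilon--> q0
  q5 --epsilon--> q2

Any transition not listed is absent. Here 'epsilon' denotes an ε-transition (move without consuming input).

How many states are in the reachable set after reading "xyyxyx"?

6

Start in {q0}.
Read 'x': q0→{q5}; union {q5}; ε-closure = {q0, q2, q5}.
Read 'y': q0→{q4}, q2→{q0}, q5→{q1, q5}; union {q0, q1, q4, q5}; ε-closure = {q0, q1, q2, q4, q5}.
Read 'y': q0→{q4}, q1→{q0, q5}, q2→{q0}, q4→{q4}, q5→{q1, q5}; union {q0, q1, q4, q5}; ε-closure = {q0, q1, q2, q4, q5}.
Read 'x': q0→{q5}, q1→{q4}, q2→{q3}, q4→{q5}, q5→{q5}; union {q3, q4, q5}; ε-closure = {q0, q1, q2, q3, q4, q5}.
Read 'y': q0→{q4}, q1→{q0, q5}, q2→{q0}, q3→{q4}, q4→{q4}, q5→{q1, q5}; union {q0, q1, q4, q5}; ε-closure = {q0, q1, q2, q4, q5}.
Read 'x': q0→{q5}, q1→{q4}, q2→{q3}, q4→{q5}, q5→{q5}; union {q3, q4, q5}; ε-closure = {q0, q1, q2, q3, q4, q5}.
That set has 6 states.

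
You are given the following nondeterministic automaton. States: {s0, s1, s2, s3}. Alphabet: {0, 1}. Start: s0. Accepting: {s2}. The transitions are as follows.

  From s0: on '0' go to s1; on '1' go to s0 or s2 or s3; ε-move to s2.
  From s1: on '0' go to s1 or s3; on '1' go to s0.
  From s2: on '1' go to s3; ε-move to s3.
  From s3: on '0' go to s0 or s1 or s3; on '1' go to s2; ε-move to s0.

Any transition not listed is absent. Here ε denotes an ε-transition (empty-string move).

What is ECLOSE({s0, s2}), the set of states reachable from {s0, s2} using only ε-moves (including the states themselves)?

Begin with {s0, s2}.
ε-move s2 → s3; add s3.

{s0, s2, s3}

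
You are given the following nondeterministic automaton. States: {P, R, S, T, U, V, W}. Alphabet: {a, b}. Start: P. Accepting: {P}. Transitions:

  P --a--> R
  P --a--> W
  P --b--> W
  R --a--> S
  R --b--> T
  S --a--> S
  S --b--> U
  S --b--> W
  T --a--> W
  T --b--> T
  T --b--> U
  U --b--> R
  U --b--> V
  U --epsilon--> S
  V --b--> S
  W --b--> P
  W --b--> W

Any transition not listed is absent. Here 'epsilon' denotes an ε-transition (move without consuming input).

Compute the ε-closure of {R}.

Begin with {R}.
No ε-moves leave this set, so the closure equals the set itself.

{R}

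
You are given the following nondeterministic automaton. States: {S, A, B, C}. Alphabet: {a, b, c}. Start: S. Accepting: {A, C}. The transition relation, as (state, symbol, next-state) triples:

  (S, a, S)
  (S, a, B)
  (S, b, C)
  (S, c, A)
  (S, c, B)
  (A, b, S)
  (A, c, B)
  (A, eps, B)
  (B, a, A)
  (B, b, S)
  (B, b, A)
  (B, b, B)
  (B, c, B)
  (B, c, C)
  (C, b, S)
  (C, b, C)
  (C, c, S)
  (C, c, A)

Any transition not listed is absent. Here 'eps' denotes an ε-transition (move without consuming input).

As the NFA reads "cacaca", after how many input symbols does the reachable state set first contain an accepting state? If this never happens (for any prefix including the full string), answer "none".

1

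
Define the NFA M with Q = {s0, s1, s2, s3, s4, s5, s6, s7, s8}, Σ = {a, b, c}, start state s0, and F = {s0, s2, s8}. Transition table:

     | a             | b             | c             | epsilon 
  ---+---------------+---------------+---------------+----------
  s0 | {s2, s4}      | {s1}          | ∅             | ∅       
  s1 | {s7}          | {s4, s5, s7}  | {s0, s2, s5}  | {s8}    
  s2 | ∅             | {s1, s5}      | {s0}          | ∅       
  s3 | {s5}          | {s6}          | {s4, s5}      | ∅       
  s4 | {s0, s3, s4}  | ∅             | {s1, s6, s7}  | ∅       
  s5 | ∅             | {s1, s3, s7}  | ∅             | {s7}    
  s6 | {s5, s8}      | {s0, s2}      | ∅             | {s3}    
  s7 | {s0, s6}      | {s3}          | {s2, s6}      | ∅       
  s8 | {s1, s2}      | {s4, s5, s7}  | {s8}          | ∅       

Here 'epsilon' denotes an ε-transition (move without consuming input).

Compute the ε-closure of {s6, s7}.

Begin with {s6, s7}.
ε-move s6 → s3; add s3.

{s3, s6, s7}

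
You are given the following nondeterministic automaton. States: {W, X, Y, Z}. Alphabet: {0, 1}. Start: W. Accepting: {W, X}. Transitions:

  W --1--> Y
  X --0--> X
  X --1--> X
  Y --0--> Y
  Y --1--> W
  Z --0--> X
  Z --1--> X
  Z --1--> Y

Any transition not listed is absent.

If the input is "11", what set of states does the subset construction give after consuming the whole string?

{W}

Start in {W}.
Read '1': W→{Y}; now {Y}.
Read '1': Y→{W}; now {W}.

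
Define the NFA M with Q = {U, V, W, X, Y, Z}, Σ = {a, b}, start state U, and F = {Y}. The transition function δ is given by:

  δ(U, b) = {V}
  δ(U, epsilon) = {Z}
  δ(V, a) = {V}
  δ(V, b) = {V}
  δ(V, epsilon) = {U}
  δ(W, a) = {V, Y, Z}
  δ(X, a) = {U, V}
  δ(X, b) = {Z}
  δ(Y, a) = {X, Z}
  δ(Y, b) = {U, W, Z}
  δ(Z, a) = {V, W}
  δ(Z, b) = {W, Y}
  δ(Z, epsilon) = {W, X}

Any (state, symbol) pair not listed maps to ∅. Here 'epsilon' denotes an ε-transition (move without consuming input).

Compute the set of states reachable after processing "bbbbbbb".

{U, V, W, X, Y, Z}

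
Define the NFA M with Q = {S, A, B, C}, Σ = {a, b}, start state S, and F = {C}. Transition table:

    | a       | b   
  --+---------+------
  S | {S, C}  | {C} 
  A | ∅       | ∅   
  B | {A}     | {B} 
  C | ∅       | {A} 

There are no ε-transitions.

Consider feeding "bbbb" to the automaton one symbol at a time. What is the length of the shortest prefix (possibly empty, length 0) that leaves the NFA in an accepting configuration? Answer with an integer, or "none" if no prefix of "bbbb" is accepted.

1

Start in {S}.
Read 'b': {S} → {C}.
None of the earlier sets intersect F, but {C} does.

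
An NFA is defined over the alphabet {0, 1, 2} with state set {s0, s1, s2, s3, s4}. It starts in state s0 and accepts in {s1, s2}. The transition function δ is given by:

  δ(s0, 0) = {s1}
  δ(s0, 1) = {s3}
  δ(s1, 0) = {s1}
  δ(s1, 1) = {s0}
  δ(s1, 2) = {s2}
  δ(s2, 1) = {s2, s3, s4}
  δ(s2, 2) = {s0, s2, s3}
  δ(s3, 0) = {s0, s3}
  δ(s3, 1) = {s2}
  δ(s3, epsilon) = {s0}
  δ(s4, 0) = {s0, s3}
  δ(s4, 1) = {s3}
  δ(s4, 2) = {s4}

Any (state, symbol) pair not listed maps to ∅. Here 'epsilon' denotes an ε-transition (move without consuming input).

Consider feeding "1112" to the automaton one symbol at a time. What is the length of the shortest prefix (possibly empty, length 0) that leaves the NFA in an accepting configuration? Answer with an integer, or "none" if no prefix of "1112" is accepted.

2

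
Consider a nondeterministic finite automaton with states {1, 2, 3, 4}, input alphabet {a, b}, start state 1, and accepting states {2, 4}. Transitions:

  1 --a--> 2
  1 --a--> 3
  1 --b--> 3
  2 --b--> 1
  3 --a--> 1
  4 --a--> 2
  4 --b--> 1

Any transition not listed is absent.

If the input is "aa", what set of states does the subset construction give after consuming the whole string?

{1}

Start in {1}.
Read 'a': 1→{2, 3}; now {2, 3}.
Read 'a': 2→∅, 3→{1}; now {1}.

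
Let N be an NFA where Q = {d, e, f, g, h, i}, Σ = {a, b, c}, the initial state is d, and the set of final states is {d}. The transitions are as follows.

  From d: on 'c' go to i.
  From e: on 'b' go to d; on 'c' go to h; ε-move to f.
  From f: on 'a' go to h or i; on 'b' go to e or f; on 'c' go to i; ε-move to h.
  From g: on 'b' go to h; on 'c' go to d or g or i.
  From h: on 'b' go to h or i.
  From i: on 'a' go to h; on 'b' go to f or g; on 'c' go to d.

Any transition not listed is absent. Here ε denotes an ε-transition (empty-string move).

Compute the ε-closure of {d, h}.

Begin with {d, h}.
No ε-moves leave this set, so the closure equals the set itself.

{d, h}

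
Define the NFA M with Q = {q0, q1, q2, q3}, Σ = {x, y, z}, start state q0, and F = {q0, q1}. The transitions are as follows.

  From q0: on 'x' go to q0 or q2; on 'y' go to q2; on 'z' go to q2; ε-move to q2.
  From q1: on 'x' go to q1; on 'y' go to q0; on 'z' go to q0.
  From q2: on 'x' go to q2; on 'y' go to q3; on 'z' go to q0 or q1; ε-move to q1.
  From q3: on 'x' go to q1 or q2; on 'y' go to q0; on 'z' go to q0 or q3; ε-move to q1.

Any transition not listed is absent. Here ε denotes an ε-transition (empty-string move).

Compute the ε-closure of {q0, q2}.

Begin with {q0, q2}.
ε-move q2 → q1; add q1.

{q0, q1, q2}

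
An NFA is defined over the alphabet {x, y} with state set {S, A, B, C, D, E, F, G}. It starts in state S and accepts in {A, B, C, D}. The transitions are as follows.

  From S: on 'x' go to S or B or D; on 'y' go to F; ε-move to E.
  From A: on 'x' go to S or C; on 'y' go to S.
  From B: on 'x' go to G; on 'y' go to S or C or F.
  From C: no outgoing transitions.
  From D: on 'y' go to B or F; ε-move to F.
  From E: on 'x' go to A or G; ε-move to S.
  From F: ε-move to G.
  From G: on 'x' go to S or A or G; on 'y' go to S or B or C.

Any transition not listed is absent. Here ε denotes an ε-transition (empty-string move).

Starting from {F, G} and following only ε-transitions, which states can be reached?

{F, G}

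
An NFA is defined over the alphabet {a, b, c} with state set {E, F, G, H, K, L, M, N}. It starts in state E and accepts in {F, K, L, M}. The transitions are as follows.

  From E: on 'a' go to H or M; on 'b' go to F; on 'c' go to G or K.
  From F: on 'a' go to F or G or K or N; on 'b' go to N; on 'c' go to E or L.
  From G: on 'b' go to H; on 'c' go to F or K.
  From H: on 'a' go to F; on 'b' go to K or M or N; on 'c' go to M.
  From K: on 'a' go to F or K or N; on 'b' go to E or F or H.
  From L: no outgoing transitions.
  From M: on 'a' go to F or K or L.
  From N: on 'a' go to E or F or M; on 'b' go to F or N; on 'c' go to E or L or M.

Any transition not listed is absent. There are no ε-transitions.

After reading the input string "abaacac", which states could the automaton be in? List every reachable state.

{E, F, K, L, M}

Start in {E}.
Read 'a': {E} → {H, M}.
Read 'b': {H, M} → {K, M, N}.
Read 'a': {K, M, N} → {E, F, K, L, M, N}.
Read 'a': {E, F, K, L, M, N} → {E, F, G, H, K, L, M, N}.
Read 'c': {E, F, G, H, K, L, M, N} → {E, F, G, K, L, M}.
Read 'a': {E, F, G, K, L, M} → {F, G, H, K, L, M, N}.
Read 'c': {F, G, H, K, L, M, N} → {E, F, K, L, M}.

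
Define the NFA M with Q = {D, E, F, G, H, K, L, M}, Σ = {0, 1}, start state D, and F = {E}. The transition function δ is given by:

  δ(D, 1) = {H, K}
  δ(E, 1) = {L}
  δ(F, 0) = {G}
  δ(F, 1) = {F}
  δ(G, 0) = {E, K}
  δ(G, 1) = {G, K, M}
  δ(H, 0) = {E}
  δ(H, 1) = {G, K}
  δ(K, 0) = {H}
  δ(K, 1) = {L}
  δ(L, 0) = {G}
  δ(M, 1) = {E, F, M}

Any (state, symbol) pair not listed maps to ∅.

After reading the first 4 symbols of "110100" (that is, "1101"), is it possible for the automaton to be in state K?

Yes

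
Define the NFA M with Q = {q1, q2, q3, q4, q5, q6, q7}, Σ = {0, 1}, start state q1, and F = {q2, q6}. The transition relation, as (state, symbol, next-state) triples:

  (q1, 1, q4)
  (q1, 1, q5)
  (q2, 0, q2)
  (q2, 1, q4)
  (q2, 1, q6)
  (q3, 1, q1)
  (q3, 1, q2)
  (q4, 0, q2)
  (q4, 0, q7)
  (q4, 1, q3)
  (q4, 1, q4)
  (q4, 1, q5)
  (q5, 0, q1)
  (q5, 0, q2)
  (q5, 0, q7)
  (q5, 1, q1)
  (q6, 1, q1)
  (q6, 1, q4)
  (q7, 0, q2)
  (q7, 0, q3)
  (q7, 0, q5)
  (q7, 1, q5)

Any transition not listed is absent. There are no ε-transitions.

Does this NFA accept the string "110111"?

Yes

Start in {q1}.
Read '1': q1→{q4, q5}; now {q4, q5}.
Read '1': q4→{q3, q4, q5}, q5→{q1}; now {q1, q3, q4, q5}.
Read '0': q1→∅, q3→∅, q4→{q2, q7}, q5→{q1, q2, q7}; now {q1, q2, q7}.
Read '1': q1→{q4, q5}, q2→{q4, q6}, q7→{q5}; now {q4, q5, q6}.
Read '1': q4→{q3, q4, q5}, q5→{q1}, q6→{q1, q4}; now {q1, q3, q4, q5}.
Read '1': q1→{q4, q5}, q3→{q1, q2}, q4→{q3, q4, q5}, q5→{q1}; now {q1, q2, q3, q4, q5}.
The final set {q1, q2, q3, q4, q5} contains the accepting state q2.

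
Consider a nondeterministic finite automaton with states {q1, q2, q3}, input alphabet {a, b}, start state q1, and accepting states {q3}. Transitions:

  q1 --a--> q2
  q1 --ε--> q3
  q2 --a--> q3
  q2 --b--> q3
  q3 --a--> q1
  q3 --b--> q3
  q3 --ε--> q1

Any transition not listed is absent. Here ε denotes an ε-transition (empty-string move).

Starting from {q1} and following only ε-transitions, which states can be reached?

{q1, q3}

Begin with {q1}.
ε-move q1 → q3; add q3.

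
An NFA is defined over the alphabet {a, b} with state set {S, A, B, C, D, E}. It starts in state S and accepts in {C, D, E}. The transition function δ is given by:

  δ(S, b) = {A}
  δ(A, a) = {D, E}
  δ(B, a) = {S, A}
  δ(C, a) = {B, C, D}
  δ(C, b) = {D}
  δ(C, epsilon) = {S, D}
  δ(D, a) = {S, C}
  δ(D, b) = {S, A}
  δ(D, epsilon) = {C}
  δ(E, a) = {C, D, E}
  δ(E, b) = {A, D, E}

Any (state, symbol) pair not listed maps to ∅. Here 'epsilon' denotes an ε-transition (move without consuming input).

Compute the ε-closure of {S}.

Begin with {S}.
No ε-moves leave this set, so the closure equals the set itself.

{S}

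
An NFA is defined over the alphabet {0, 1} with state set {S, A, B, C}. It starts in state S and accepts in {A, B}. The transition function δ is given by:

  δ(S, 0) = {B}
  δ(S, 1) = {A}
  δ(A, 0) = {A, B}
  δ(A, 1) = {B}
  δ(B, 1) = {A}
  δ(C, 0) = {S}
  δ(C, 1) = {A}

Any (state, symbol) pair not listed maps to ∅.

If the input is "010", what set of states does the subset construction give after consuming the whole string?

Start in {S}.
Read '0': S→{B}; now {B}.
Read '1': B→{A}; now {A}.
Read '0': A→{A, B}; now {A, B}.

{A, B}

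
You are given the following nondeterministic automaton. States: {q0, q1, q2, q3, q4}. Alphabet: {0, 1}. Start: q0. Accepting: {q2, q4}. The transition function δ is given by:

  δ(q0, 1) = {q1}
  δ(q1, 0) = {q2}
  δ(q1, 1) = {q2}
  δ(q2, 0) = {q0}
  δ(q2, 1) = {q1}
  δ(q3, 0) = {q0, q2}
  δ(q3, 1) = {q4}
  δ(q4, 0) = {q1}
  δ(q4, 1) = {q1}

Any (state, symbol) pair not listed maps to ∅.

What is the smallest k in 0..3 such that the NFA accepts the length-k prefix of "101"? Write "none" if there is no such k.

Start in {q0}.
Read '1': q0→{q1}; now {q1}.
Read '0': q1→{q2}; now {q2}.
None of the earlier sets intersect F, but {q2} does.

2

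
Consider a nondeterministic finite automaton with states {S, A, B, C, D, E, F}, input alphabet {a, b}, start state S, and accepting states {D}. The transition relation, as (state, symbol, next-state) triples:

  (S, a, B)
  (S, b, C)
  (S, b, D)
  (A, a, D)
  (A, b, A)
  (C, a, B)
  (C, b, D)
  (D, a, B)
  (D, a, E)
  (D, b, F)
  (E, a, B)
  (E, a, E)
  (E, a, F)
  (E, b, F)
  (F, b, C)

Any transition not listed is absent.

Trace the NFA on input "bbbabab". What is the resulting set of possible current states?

Start in {S}.
Read 'b': S→{C, D}; now {C, D}.
Read 'b': C→{D}, D→{F}; now {D, F}.
Read 'b': D→{F}, F→{C}; now {C, F}.
Read 'a': C→{B}, F→∅; now {B}.
Read 'b': B→∅; now ∅.
The set is empty and remains empty for the remaining 2 symbols.

∅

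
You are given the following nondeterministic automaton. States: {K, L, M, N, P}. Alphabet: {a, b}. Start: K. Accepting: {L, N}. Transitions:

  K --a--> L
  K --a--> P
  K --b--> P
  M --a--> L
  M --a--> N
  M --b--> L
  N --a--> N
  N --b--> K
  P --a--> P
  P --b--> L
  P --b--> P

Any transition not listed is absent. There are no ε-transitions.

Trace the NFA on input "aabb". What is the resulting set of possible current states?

{L, P}

Start in {K}.
Read 'a': {K} → {L, P}.
Read 'a': {L, P} → {P}.
Read 'b': {P} → {L, P}.
Read 'b': {L, P} → {L, P}.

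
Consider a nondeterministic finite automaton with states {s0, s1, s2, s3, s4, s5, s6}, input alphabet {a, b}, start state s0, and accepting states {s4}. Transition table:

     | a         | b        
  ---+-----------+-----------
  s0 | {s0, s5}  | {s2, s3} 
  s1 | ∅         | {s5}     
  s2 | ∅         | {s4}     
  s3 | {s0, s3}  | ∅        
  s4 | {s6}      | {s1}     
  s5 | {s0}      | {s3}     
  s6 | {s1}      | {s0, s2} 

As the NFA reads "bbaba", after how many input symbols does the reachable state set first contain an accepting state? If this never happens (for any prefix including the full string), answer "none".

2

Start in {s0}.
Read 'b': {s0} → {s2, s3}.
Read 'b': {s2, s3} → {s4}.
None of the earlier sets intersect F, but {s4} does.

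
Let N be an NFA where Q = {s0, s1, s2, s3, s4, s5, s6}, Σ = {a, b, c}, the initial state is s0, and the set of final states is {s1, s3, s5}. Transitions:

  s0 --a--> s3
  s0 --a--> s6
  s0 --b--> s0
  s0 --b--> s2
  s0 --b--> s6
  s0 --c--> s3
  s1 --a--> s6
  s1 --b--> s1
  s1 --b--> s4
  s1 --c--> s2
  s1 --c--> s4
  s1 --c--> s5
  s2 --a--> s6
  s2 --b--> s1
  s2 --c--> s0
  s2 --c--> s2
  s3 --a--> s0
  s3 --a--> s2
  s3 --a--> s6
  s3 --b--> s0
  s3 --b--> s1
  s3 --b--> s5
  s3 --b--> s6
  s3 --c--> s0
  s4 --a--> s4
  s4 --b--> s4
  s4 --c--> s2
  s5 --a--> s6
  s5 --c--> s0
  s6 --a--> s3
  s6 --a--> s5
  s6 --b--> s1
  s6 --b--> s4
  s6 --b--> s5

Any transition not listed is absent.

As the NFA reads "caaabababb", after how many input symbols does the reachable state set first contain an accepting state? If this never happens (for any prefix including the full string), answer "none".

Start in {s0}.
Read 'c': s0→{s3}; now {s3}.
None of the earlier sets intersect F, but {s3} does.

1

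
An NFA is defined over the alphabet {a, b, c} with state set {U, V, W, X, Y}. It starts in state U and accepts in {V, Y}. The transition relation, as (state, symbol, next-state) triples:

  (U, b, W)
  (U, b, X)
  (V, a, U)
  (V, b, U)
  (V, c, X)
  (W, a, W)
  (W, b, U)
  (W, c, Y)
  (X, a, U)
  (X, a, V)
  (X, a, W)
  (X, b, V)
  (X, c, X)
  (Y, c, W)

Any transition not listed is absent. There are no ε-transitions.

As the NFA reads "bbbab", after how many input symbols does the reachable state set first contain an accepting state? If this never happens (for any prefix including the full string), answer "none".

2

Start in {U}.
Read 'b': {U} → {W, X}.
Read 'b': {W, X} → {U, V}.
None of the earlier sets intersect F, but {U, V} does.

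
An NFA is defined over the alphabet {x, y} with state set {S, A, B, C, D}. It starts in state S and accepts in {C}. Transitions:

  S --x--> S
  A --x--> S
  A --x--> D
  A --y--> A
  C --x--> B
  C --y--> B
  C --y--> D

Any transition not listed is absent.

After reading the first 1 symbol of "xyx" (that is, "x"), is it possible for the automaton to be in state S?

Start in {S}.
Read 'x': {S} → {S}.
State S is in {S}.

Yes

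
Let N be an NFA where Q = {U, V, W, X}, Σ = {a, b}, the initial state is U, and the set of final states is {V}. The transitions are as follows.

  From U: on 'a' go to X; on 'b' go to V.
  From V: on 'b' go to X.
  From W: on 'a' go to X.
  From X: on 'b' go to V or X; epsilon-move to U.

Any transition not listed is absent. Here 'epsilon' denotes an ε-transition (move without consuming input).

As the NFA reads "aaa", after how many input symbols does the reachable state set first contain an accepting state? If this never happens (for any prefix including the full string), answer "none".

none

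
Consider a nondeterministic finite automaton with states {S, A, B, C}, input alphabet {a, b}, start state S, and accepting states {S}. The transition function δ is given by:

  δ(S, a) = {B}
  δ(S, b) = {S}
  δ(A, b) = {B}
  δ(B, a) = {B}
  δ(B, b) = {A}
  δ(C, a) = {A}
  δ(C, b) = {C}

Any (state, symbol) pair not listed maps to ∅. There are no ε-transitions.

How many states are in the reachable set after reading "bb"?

1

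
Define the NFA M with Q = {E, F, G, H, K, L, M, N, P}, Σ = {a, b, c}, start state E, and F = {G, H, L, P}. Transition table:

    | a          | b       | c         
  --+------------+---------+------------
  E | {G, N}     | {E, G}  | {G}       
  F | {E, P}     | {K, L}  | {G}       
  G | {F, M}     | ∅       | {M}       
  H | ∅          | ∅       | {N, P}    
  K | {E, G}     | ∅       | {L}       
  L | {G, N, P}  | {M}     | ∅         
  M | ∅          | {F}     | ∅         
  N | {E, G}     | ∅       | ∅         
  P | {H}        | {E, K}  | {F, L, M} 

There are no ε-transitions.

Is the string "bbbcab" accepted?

Yes

Start in {E}.
Read 'b': E→{E, G}; now {E, G}.
Read 'b': E→{E, G}, G→∅; now {E, G}.
Read 'b': E→{E, G}, G→∅; now {E, G}.
Read 'c': E→{G}, G→{M}; now {G, M}.
Read 'a': G→{F, M}, M→∅; now {F, M}.
Read 'b': F→{K, L}, M→{F}; now {F, K, L}.
The final set {F, K, L} contains the accepting state L.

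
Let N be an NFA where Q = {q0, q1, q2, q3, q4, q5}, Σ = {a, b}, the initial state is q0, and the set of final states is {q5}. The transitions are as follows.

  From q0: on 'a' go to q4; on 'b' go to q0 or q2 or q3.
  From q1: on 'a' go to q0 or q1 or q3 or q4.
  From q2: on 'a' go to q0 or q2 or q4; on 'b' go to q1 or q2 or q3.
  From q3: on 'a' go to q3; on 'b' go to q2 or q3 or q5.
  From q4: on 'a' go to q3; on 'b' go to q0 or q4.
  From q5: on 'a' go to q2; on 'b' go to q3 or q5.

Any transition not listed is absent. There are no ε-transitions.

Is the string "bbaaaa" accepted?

No

Start in {q0}.
Read 'b': q0→{q0, q2, q3}; now {q0, q2, q3}.
Read 'b': q0→{q0, q2, q3}, q2→{q1, q2, q3}, q3→{q2, q3, q5}; now {q0, q1, q2, q3, q5}.
Read 'a': q0→{q4}, q1→{q0, q1, q3, q4}, q2→{q0, q2, q4}, q3→{q3}, q5→{q2}; now {q0, q1, q2, q3, q4}.
Read 'a': q0→{q4}, q1→{q0, q1, q3, q4}, q2→{q0, q2, q4}, q3→{q3}, q4→{q3}; now {q0, q1, q2, q3, q4}.
Read 'a': q0→{q4}, q1→{q0, q1, q3, q4}, q2→{q0, q2, q4}, q3→{q3}, q4→{q3}; now {q0, q1, q2, q3, q4}.
Read 'a': q0→{q4}, q1→{q0, q1, q3, q4}, q2→{q0, q2, q4}, q3→{q3}, q4→{q3}; now {q0, q1, q2, q3, q4}.
The final set {q0, q1, q2, q3, q4} contains no accepting state.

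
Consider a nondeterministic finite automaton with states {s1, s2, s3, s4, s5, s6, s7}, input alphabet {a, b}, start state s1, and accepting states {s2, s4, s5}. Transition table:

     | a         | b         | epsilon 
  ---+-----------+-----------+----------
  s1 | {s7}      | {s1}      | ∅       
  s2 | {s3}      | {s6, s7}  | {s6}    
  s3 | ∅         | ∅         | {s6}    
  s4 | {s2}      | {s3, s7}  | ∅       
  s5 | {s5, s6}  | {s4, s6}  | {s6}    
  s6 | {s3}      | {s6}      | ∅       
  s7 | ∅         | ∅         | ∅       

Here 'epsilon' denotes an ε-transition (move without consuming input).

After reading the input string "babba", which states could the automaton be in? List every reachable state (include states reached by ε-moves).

∅

Start in {s1}.
Read 'b': s1→{s1}; now {s1}.
Read 'a': s1→{s7}; now {s7}.
Read 'b': s7→∅; now ∅.
The set is empty and remains empty for the remaining 2 symbols.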